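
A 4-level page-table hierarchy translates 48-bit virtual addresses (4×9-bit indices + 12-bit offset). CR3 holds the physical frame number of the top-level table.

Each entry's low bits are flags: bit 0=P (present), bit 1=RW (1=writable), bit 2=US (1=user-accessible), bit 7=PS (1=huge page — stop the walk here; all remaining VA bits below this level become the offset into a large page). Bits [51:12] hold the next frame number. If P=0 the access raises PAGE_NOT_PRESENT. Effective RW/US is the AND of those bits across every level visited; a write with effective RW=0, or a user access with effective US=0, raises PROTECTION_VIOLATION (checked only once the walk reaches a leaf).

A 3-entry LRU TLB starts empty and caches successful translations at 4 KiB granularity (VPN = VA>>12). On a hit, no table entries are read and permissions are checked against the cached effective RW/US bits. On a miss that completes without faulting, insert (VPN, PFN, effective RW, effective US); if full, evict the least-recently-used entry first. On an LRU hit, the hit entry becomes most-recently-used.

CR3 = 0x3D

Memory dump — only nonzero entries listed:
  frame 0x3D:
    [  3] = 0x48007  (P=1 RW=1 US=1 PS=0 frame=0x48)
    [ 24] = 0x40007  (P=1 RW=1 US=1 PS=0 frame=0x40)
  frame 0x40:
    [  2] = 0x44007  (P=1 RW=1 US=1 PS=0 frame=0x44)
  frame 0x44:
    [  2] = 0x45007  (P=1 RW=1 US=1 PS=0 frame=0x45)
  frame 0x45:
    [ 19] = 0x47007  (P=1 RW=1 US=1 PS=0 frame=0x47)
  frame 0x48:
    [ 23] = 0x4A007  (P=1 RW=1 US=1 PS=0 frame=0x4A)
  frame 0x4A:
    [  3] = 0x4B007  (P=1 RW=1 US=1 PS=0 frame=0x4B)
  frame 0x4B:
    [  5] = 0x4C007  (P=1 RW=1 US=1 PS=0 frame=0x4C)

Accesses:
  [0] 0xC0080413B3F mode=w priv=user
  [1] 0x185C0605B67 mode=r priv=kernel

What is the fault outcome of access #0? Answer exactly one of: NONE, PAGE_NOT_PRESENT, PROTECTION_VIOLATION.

Walk each access:
#0 VA=0xC0080413B3F (w,user):
  lvl0: tbl 0x3D, slot 24 ⇒ 0x40007 (P1/RW1/US1/PS0)
  lvl1: tbl 0x40, slot 2 ⇒ 0x44007 (P1/RW1/US1/PS0)
  lvl2: tbl 0x44, slot 2 ⇒ 0x45007 (P1/RW1/US1/PS0)
  lvl3: tbl 0x45, slot 19 ⇒ 0x47007 (P1/RW1/US1/PS0)
  ⇒ phys 0x47B3F  [4 reads]
#1 VA=0x185C0605B67 (r,kernel):
  lvl0: tbl 0x3D, slot 3 ⇒ 0x48007 (P1/RW1/US1/PS0)
  lvl1: tbl 0x48, slot 23 ⇒ 0x4A007 (P1/RW1/US1/PS0)
  lvl2: tbl 0x4A, slot 3 ⇒ 0x4B007 (P1/RW1/US1/PS0)
  lvl3: tbl 0x4B, slot 5 ⇒ 0x4C007 (P1/RW1/US1/PS0)
  ⇒ phys 0x4CB67  [4 reads]

Access #0 fault: NONE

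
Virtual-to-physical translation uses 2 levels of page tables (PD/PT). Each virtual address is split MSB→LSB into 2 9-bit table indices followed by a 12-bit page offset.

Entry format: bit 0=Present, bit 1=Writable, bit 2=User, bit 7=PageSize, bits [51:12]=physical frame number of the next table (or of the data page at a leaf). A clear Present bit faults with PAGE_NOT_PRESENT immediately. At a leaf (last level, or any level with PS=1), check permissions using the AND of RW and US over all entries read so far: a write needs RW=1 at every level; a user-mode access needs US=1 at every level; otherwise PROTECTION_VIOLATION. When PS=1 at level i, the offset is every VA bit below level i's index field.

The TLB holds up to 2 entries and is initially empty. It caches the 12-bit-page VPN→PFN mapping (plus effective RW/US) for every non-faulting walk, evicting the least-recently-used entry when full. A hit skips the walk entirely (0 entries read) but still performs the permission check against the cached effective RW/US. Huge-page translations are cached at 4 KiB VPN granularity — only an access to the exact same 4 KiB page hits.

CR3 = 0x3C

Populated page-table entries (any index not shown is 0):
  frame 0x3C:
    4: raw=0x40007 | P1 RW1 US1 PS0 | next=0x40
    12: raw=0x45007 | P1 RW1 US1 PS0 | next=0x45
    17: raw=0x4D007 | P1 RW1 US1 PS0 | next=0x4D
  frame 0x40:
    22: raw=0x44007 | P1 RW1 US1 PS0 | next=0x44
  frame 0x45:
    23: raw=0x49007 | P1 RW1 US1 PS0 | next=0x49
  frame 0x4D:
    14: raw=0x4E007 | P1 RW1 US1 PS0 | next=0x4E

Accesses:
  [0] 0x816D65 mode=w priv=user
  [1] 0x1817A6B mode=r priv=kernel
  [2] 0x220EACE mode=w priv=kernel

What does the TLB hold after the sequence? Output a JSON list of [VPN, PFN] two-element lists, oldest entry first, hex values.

Per-access translation:
#0 VA=0x816D65 (w,user):
  lvl0: tbl 0x3C, slot 4 ⇒ 0x40007 (P1/RW1/US1/PS0)
  lvl1: tbl 0x40, slot 22 ⇒ 0x44007 (P1/RW1/US1/PS0)
  ✓ 0x44D65  — 2 lookups
#1 VA=0x1817A6B (r,kernel):
  lvl0: tbl 0x3C, slot 12 ⇒ 0x45007 (P1/RW1/US1/PS0)
  lvl1: tbl 0x45, slot 23 ⇒ 0x49007 (P1/RW1/US1/PS0)
  ✓ 0x49A6B  — 2 lookups
#2 VA=0x220EACE (w,kernel):
  lvl0: tbl 0x3C, slot 17 ⇒ 0x4D007 (P1/RW1/US1/PS0)
  lvl1: tbl 0x4D, slot 14 ⇒ 0x4E007 (P1/RW1/US1/PS0)
  ✓ 0x4EACE  — 2 lookups

TLB: [["0x1817", "0x49"], ["0x220E", "0x4E"]]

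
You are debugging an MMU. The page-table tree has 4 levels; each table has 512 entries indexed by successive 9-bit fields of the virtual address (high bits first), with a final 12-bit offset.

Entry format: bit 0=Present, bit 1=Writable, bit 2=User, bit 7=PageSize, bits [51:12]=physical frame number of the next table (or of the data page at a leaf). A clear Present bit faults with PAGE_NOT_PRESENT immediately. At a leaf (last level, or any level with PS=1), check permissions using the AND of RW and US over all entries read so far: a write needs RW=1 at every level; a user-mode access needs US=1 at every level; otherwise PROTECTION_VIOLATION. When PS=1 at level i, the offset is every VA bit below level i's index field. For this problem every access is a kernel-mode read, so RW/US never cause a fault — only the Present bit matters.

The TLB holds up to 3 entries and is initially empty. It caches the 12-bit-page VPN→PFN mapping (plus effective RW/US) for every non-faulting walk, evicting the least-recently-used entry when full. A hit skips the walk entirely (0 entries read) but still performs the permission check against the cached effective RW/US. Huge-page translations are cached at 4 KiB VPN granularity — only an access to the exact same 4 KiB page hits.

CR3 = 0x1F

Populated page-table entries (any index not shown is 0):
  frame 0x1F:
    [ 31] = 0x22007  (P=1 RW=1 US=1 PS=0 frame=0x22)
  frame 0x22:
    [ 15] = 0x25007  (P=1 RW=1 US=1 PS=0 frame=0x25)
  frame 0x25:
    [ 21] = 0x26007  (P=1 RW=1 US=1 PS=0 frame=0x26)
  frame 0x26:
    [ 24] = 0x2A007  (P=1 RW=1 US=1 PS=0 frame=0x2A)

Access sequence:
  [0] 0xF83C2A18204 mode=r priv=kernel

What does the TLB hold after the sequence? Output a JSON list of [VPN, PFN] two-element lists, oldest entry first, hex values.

Trace:
#0 VA=0xF83C2A18204 (r,kernel):
  L0 @0x1F[31] → 0x22007  P=1,RW=1,US=1,PS=0
  L1 @0x22[15] → 0x25007  P=1,RW=1,US=1,PS=0
  L2 @0x25[21] → 0x26007  P=1,RW=1,US=1,PS=0
  L3 @0x26[24] → 0x2A007  P=1,RW=1,US=1,PS=0
  ⇒ phys 0x2A204  [4 reads]

TLB: [["0xF83C2A18", "0x2A"]]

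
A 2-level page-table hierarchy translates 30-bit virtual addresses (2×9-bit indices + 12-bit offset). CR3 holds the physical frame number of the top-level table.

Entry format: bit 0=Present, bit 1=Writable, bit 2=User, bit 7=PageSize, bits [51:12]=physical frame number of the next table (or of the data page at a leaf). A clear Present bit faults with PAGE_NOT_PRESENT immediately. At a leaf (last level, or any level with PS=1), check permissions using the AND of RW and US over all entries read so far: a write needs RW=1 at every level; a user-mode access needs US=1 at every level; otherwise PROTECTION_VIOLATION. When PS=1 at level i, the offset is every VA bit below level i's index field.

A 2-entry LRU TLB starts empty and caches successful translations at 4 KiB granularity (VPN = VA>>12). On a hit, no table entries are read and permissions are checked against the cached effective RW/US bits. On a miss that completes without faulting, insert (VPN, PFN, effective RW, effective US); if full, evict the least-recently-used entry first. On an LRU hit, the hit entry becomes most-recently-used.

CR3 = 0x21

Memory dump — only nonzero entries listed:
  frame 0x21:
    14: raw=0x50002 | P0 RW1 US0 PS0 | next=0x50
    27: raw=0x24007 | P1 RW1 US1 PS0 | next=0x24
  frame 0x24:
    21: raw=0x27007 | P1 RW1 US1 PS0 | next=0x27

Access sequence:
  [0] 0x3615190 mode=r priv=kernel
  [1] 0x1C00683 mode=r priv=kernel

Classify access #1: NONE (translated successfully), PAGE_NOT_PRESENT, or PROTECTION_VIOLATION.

Trace:
#0 VA=0x3615190 (r,kernel):
  [0] read 0x21 idx=27: raw=0x24007 flags P=1 W=1 U=1 S=0
  [1] read 0x24 idx=21: raw=0x27007 flags P=1 W=1 U=1 S=0
  → PA=0x27190  (2 entries read)
#1 VA=0x1C00683 (r,kernel):
  [0] read 0x21 idx=14: raw=0x50002 flags P=0 W=1 U=0 S=0
  ✗ PAGE_NOT_PRESENT  [1 reads]

Access #1 fault: PAGE_NOT_PRESENT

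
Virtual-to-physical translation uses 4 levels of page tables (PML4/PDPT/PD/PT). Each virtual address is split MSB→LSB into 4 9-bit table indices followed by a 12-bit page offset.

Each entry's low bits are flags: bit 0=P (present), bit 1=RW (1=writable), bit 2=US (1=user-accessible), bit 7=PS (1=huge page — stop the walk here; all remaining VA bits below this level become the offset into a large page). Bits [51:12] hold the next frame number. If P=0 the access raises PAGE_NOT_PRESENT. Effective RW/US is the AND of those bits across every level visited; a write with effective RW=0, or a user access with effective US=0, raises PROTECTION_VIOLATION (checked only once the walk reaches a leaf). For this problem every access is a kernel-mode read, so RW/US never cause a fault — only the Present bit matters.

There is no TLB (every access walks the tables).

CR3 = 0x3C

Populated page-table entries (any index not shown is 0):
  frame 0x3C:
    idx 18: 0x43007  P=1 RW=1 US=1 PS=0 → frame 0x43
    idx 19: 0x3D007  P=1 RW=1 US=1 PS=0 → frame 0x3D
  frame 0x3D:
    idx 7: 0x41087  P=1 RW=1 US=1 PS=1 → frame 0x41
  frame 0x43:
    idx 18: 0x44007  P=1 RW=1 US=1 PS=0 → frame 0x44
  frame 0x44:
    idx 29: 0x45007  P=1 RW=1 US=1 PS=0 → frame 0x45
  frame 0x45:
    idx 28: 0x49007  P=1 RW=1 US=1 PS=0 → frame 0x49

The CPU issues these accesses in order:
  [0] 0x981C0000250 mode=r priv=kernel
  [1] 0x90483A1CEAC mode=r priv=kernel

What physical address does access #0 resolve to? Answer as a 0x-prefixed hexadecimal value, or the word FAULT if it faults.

Per-access translation:
#0 VA=0x981C0000250 (r,kernel):
  L0: frame=0x3C idx=19 entry=0x3D007 [P=1 RW=1 US=1 PS=0]
  L1: frame=0x3D idx=7 entry=0x41087 [P=1 RW=1 US=1 PS=1]
  ⇒ phys 0x41250 (huge @L1)  [2 reads]
#1 VA=0x90483A1CEAC (r,kernel):
  L0: frame=0x3C idx=18 entry=0x43007 [P=1 RW=1 US=1 PS=0]
  L1: frame=0x43 idx=18 entry=0x44007 [P=1 RW=1 US=1 PS=0]
  L2: frame=0x44 idx=29 entry=0x45007 [P=1 RW=1 US=1 PS=0]
  L3: frame=0x45 idx=28 entry=0x49007 [P=1 RW=1 US=1 PS=0]
  ⇒ phys 0x49EAC  [4 reads]

Access #0 PA: 0x41250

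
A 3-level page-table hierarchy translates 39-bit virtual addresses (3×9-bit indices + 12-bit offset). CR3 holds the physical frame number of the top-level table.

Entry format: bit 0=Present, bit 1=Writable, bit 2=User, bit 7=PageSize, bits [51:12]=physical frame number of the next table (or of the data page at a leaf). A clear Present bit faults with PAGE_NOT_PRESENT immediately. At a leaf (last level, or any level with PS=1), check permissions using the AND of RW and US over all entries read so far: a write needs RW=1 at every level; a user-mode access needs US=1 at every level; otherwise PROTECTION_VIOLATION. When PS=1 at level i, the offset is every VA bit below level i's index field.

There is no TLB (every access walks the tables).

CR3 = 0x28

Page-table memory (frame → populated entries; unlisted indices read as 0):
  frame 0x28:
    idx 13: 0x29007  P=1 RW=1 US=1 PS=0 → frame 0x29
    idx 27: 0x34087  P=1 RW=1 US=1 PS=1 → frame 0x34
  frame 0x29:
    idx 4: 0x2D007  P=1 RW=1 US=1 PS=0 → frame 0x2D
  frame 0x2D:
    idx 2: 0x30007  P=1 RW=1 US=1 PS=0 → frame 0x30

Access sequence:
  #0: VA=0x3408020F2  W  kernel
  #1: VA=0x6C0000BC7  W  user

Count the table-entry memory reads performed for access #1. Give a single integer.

Per-access translation:
#0 VA=0x3408020F2 (w,kernel):
  lvl0: tbl 0x28, slot 13 ⇒ 0x29007 (P1/RW1/US1/PS0)
  lvl1: tbl 0x29, slot 4 ⇒ 0x2D007 (P1/RW1/US1/PS0)
  lvl2: tbl 0x2D, slot 2 ⇒ 0x30007 (P1/RW1/US1/PS0)
  ⇒ phys 0x300F2  [3 reads]
#1 VA=0x6C0000BC7 (w,user):
  lvl0: tbl 0x28, slot 27 ⇒ 0x34087 (P1/RW1/US1/PS1)
  ⇒ phys 0x34BC7 (huge @L0)  [1 reads]

Entries read for #1: 1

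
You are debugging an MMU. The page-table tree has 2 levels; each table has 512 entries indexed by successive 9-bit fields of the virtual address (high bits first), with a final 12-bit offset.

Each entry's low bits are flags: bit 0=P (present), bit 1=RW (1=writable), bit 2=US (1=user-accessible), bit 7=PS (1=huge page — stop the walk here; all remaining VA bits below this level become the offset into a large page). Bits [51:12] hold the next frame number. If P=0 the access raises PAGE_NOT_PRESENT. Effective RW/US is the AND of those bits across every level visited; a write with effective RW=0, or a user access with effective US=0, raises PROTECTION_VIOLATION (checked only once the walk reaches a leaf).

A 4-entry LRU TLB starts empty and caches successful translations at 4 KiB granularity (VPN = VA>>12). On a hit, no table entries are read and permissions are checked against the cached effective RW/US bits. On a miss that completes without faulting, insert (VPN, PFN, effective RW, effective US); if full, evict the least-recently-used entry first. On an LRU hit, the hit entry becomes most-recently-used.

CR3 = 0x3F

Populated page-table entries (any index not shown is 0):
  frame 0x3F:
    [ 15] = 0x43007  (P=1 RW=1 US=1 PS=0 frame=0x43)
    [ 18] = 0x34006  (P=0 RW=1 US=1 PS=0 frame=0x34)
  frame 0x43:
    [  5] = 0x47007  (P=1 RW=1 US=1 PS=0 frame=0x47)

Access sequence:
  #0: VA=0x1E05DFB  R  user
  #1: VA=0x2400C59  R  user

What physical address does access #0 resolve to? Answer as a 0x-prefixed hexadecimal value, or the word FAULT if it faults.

Walk each access:
#0 VA=0x1E05DFB (r,user):
  [0] read 0x3F idx=15: raw=0x43007 flags P=1 W=1 U=1 S=0
  [1] read 0x43 idx=5: raw=0x47007 flags P=1 W=1 U=1 S=0
  → PA=0x47DFB  (2 entries read)
#1 VA=0x2400C59 (r,user):
  [0] read 0x3F idx=18: raw=0x34006 flags P=0 W=1 U=1 S=0
  ✗ PAGE_NOT_PRESENT  [1 reads]

Access #0 PA: 0x47DFB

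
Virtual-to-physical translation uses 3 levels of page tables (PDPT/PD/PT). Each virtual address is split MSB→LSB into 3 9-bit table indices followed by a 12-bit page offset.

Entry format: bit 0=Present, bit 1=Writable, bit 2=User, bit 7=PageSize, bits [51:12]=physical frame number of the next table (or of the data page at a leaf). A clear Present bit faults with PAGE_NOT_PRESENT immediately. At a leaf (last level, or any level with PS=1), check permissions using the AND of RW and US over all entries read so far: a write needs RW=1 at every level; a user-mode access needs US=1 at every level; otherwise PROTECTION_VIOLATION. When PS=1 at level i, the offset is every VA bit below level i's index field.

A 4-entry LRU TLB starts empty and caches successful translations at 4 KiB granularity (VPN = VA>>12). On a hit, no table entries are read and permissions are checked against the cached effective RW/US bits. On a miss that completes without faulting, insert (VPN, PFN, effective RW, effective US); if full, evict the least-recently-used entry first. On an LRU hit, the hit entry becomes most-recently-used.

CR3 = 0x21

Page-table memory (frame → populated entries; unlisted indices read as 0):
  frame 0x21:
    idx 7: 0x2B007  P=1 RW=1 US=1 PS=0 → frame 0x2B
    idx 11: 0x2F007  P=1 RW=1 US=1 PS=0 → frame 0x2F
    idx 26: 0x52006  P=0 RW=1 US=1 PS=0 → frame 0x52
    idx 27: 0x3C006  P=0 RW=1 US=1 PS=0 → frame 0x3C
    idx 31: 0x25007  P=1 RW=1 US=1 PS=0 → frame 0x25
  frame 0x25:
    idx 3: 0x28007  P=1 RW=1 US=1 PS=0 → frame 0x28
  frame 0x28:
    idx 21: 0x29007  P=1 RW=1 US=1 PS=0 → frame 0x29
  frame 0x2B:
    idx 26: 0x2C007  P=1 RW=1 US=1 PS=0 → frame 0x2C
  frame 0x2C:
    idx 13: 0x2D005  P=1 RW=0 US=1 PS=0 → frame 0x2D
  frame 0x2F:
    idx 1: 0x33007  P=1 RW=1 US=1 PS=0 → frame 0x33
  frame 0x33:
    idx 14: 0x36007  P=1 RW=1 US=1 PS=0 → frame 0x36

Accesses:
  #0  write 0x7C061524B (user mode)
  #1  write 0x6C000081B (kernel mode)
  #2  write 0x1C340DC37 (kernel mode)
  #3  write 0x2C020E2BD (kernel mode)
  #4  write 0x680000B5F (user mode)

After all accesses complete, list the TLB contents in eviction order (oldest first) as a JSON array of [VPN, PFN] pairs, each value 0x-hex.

Per-access translation:
#0 VA=0x7C061524B (w,user):
  L0: frame=0x21 idx=31 entry=0x25007 [P=1 RW=1 US=1 PS=0]
  L1: frame=0x25 idx=3 entry=0x28007 [P=1 RW=1 US=1 PS=0]
  L2: frame=0x28 idx=21 entry=0x29007 [P=1 RW=1 US=1 PS=0]
  ✓ 0x2924B  — 3 lookups
#1 VA=0x6C000081B (w,kernel):
  L0: frame=0x21 idx=27 entry=0x3C006 [P=0 RW=1 US=1 PS=0]
  ⇒ fault: PAGE_NOT_PRESENT  — 1 lookups
#2 VA=0x1C340DC37 (w,kernel):
  L0: frame=0x21 idx=7 entry=0x2B007 [P=1 RW=1 US=1 PS=0]
  L1: frame=0x2B idx=26 entry=0x2C007 [P=1 RW=1 US=1 PS=0]
  L2: frame=0x2C idx=13 entry=0x2D005 [P=1 RW=0 US=1 PS=0]
  ⇒ fault: PROTECTION_VIOLATION  — 3 lookups
#3 VA=0x2C020E2BD (w,kernel):
  L0: frame=0x21 idx=11 entry=0x2F007 [P=1 RW=1 US=1 PS=0]
  L1: frame=0x2F idx=1 entry=0x33007 [P=1 RW=1 US=1 PS=0]
  L2: frame=0x33 idx=14 entry=0x36007 [P=1 RW=1 US=1 PS=0]
  ✓ 0x362BD  — 3 lookups
#4 VA=0x680000B5F (w,user):
  L0: frame=0x21 idx=26 entry=0x52006 [P=0 RW=1 US=1 PS=0]
  ⇒ fault: PAGE_NOT_PRESENT  — 1 lookups

TLB: [["0x7C0615", "0x29"], ["0x2C020E", "0x36"]]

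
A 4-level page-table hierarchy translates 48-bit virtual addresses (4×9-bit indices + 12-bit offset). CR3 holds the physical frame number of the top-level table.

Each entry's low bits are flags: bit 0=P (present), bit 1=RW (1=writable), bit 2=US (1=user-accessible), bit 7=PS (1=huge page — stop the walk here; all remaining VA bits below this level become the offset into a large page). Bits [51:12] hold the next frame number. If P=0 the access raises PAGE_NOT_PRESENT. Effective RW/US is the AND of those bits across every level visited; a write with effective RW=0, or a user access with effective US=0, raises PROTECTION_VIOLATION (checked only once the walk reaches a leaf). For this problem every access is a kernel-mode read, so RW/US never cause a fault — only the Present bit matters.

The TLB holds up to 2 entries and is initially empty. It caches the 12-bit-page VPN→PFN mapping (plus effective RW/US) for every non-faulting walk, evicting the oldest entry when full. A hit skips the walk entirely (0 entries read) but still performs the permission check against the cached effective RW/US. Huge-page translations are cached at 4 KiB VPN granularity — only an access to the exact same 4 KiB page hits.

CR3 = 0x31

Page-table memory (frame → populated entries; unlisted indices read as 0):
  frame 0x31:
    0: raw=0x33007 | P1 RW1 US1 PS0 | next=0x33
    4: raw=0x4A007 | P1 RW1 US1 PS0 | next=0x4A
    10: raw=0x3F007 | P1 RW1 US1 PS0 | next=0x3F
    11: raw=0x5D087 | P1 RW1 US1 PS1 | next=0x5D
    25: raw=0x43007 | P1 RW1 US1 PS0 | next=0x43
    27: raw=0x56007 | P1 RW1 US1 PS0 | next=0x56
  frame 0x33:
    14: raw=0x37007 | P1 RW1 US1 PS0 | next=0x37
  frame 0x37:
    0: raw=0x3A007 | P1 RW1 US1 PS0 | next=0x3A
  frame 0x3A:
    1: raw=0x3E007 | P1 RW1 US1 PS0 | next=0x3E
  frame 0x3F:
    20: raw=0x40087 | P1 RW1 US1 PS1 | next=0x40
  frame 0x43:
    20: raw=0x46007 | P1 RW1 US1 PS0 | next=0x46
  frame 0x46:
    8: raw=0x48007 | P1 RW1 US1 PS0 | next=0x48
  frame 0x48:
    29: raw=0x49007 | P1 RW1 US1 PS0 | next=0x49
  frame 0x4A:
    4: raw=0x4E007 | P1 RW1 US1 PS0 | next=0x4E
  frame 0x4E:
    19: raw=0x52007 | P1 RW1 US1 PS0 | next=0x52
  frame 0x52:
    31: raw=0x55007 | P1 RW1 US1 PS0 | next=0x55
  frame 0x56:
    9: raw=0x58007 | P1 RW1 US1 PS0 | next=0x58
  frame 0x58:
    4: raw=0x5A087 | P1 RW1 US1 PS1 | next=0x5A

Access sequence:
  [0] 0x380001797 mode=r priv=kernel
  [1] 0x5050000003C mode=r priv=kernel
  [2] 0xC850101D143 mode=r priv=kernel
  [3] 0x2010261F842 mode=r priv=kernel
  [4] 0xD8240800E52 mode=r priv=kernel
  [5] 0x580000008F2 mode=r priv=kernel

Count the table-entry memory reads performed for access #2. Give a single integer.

Per-access translation:
#0 VA=0x380001797 (r,kernel):
  L0: frame=0x31 idx=0 entry=0x33007 [P=1 RW=1 US=1 PS=0]
  L1: frame=0x33 idx=14 entry=0x37007 [P=1 RW=1 US=1 PS=0]
  L2: frame=0x37 idx=0 entry=0x3A007 [P=1 RW=1 US=1 PS=0]
  L3: frame=0x3A idx=1 entry=0x3E007 [P=1 RW=1 US=1 PS=0]
  ✓ 0x3E797  — 4 lookups
#1 VA=0x5050000003C (r,kernel):
  L0: frame=0x31 idx=10 entry=0x3F007 [P=1 RW=1 US=1 PS=0]
  L1: frame=0x3F idx=20 entry=0x40087 [P=1 RW=1 US=1 PS=1]
  ✓ 0x4003C (huge @L1)  — 2 lookups
#2 VA=0xC850101D143 (r,kernel):
  L0: frame=0x31 idx=25 entry=0x43007 [P=1 RW=1 US=1 PS=0]
  L1: frame=0x43 idx=20 entry=0x46007 [P=1 RW=1 US=1 PS=0]
  L2: frame=0x46 idx=8 entry=0x48007 [P=1 RW=1 US=1 PS=0]
  L3: frame=0x48 idx=29 entry=0x49007 [P=1 RW=1 US=1 PS=0]
  ✓ 0x49143  — 4 lookups
#3 VA=0x2010261F842 (r,kernel):
  L0: frame=0x31 idx=4 entry=0x4A007 [P=1 RW=1 US=1 PS=0]
  L1: frame=0x4A idx=4 entry=0x4E007 [P=1 RW=1 US=1 PS=0]
  L2: frame=0x4E idx=19 entry=0x52007 [P=1 RW=1 US=1 PS=0]
  L3: frame=0x52 idx=31 entry=0x55007 [P=1 RW=1 US=1 PS=0]
  ✓ 0x55842  — 4 lookups
#4 VA=0xD8240800E52 (r,kernel):
  L0: frame=0x31 idx=27 entry=0x56007 [P=1 RW=1 US=1 PS=0]
  L1: frame=0x56 idx=9 entry=0x58007 [P=1 RW=1 US=1 PS=0]
  L2: frame=0x58 idx=4 entry=0x5A087 [P=1 RW=1 US=1 PS=1]
  ✓ 0x5AE52 (huge @L2)  — 3 lookups
#5 VA=0x580000008F2 (r,kernel):
  L0: frame=0x31 idx=11 entry=0x5D087 [P=1 RW=1 US=1 PS=1]
  ✓ 0x5D8F2 (huge @L0)  — 1 lookups

Entries read for #2: 4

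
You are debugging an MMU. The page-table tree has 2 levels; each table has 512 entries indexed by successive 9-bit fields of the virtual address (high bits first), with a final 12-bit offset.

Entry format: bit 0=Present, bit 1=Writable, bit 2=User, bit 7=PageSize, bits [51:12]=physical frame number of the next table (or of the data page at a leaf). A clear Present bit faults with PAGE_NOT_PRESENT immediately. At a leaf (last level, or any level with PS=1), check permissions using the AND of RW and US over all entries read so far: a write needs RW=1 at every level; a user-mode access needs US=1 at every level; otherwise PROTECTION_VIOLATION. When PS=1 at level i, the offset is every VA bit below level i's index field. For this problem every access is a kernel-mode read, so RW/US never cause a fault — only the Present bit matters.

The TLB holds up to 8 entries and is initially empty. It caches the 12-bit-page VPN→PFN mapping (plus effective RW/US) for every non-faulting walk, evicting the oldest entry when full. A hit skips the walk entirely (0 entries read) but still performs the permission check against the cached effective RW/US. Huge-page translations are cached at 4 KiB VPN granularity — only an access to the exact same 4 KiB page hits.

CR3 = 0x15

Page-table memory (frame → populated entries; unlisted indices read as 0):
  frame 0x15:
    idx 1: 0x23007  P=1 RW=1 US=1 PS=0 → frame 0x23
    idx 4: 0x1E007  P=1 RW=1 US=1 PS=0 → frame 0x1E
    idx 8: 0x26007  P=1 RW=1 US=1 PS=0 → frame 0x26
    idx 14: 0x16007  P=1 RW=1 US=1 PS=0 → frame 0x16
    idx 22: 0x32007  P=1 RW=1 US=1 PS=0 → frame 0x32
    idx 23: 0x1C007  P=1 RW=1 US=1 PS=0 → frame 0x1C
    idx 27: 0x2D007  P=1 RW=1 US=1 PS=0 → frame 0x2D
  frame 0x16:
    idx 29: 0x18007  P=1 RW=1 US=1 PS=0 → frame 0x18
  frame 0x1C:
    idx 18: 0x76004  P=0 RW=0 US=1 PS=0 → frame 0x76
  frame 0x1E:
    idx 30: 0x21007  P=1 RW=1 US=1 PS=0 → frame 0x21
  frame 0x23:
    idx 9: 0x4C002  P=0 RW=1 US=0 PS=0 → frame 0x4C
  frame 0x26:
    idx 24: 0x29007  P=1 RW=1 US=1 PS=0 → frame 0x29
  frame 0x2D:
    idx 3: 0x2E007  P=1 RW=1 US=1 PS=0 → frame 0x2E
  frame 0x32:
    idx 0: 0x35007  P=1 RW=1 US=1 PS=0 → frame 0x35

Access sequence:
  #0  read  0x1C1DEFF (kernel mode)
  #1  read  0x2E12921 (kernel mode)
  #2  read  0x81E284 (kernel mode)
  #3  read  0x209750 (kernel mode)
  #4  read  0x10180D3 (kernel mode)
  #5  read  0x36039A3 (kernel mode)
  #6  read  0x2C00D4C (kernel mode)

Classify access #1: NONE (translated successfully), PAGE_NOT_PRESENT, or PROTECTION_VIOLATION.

Walk each access:
#0 VA=0x1C1DEFF (r,kernel):
  L0 @0x15[14] → 0x16007  P=1,RW=1,US=1,PS=0
  L1 @0x16[29] → 0x18007  P=1,RW=1,US=1,PS=0
  ⇒ phys 0x18EFF  [2 reads]
#1 VA=0x2E12921 (r,kernel):
  L0 @0x15[23] → 0x1C007  P=1,RW=1,US=1,PS=0
  L1 @0x1C[18] → 0x76004  P=0,RW=0,US=1,PS=0
  → PAGE_NOT_PRESENT  (2 entries read)
#2 VA=0x81E284 (r,kernel):
  L0 @0x15[4] → 0x1E007  P=1,RW=1,US=1,PS=0
  L1 @0x1E[30] → 0x21007  P=1,RW=1,US=1,PS=0
  ⇒ phys 0x21284  [2 reads]
#3 VA=0x209750 (r,kernel):
  L0 @0x15[1] → 0x23007  P=1,RW=1,US=1,PS=0
  L1 @0x23[9] → 0x4C002  P=0,RW=1,US=0,PS=0
  → PAGE_NOT_PRESENT  (2 entries read)
#4 VA=0x10180D3 (r,kernel):
  L0 @0x15[8] → 0x26007  P=1,RW=1,US=1,PS=0
  L1 @0x26[24] → 0x29007  P=1,RW=1,US=1,PS=0
  ⇒ phys 0x290D3  [2 reads]
#5 VA=0x36039A3 (r,kernel):
  L0 @0x15[27] → 0x2D007  P=1,RW=1,US=1,PS=0
  L1 @0x2D[3] → 0x2E007  P=1,RW=1,US=1,PS=0
  ⇒ phys 0x2E9A3  [2 reads]
#6 VA=0x2C00D4C (r,kernel):
  L0 @0x15[22] → 0x32007  P=1,RW=1,US=1,PS=0
  L1 @0x32[0] → 0x35007  P=1,RW=1,US=1,PS=0
  ⇒ phys 0x35D4C  [2 reads]

Access #1 fault: PAGE_NOT_PRESENT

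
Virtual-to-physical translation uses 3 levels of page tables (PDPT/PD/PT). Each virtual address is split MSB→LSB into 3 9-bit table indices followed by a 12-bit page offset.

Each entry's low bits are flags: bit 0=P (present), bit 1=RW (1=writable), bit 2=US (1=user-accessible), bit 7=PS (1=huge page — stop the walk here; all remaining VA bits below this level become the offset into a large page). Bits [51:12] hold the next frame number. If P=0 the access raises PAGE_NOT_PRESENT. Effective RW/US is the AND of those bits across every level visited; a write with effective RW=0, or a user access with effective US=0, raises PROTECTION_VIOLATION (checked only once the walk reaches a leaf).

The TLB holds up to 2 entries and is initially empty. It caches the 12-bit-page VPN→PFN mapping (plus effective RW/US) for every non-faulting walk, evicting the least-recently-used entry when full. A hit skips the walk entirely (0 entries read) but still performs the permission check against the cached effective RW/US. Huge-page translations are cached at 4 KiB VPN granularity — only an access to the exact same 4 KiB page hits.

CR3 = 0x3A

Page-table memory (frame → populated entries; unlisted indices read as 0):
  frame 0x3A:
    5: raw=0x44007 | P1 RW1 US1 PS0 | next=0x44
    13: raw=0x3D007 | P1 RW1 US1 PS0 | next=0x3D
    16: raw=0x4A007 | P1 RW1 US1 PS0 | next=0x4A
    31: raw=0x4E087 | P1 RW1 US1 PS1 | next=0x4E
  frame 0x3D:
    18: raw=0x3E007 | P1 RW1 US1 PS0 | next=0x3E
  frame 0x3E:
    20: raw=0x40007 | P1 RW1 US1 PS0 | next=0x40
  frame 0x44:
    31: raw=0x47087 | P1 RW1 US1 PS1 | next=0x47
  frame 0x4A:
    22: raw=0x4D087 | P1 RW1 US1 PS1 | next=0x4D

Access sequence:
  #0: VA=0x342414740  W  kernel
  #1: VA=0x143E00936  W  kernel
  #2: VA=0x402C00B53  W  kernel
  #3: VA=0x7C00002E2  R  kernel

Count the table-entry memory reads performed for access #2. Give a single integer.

Trace:
#0 VA=0x342414740 (w,kernel):
  L0: frame=0x3A idx=13 entry=0x3D007 [P=1 RW=1 US=1 PS=0]
  L1: frame=0x3D idx=18 entry=0x3E007 [P=1 RW=1 US=1 PS=0]
  L2: frame=0x3E idx=20 entry=0x40007 [P=1 RW=1 US=1 PS=0]
  ⇒ phys 0x40740  [3 reads]
#1 VA=0x143E00936 (w,kernel):
  L0: frame=0x3A idx=5 entry=0x44007 [P=1 RW=1 US=1 PS=0]
  L1: frame=0x44 idx=31 entry=0x47087 [P=1 RW=1 US=1 PS=1]
  ⇒ phys 0x47936 (huge @L1)  [2 reads]
#2 VA=0x402C00B53 (w,kernel):
  L0: frame=0x3A idx=16 entry=0x4A007 [P=1 RW=1 US=1 PS=0]
  L1: frame=0x4A idx=22 entry=0x4D087 [P=1 RW=1 US=1 PS=1]
  ⇒ phys 0x4DB53 (huge @L1)  [2 reads]
#3 VA=0x7C00002E2 (r,kernel):
  L0: frame=0x3A idx=31 entry=0x4E087 [P=1 RW=1 US=1 PS=1]
  ⇒ phys 0x4E2E2 (huge @L0)  [1 reads]

Entries read for #2: 2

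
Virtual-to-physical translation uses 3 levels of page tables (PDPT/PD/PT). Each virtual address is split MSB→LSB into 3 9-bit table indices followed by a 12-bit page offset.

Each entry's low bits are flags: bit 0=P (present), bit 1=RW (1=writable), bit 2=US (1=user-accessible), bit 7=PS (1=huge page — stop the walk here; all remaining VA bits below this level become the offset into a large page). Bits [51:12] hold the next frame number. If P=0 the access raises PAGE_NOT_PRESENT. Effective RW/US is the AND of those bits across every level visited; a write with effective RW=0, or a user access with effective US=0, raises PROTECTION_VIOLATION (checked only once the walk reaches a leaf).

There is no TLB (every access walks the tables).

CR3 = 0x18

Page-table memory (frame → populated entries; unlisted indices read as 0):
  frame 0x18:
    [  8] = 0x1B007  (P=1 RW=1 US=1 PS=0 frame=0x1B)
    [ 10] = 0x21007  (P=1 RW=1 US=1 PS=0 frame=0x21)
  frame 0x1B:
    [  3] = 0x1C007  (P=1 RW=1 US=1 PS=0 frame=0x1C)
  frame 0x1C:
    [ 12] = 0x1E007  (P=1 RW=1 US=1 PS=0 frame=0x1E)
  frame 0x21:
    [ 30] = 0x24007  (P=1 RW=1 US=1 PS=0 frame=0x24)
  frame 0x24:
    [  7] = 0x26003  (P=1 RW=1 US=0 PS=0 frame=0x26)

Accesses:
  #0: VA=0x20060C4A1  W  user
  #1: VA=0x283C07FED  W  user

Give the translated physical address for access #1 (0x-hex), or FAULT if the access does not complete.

Per-access translation:
#0 VA=0x20060C4A1 (w,user):
  L0: frame=0x18 idx=8 entry=0x1B007 [P=1 RW=1 US=1 PS=0]
  L1: frame=0x1B idx=3 entry=0x1C007 [P=1 RW=1 US=1 PS=0]
  L2: frame=0x1C idx=12 entry=0x1E007 [P=1 RW=1 US=1 PS=0]
  ⇒ phys 0x1E4A1  [3 reads]
#1 VA=0x283C07FED (w,user):
  L0: frame=0x18 idx=10 entry=0x21007 [P=1 RW=1 US=1 PS=0]
  L1: frame=0x21 idx=30 entry=0x24007 [P=1 RW=1 US=1 PS=0]
  L2: frame=0x24 idx=7 entry=0x26003 [P=1 RW=1 US=0 PS=0]
  → PROTECTION_VIOLATION  (3 entries read)

Access #1 PA: FAULT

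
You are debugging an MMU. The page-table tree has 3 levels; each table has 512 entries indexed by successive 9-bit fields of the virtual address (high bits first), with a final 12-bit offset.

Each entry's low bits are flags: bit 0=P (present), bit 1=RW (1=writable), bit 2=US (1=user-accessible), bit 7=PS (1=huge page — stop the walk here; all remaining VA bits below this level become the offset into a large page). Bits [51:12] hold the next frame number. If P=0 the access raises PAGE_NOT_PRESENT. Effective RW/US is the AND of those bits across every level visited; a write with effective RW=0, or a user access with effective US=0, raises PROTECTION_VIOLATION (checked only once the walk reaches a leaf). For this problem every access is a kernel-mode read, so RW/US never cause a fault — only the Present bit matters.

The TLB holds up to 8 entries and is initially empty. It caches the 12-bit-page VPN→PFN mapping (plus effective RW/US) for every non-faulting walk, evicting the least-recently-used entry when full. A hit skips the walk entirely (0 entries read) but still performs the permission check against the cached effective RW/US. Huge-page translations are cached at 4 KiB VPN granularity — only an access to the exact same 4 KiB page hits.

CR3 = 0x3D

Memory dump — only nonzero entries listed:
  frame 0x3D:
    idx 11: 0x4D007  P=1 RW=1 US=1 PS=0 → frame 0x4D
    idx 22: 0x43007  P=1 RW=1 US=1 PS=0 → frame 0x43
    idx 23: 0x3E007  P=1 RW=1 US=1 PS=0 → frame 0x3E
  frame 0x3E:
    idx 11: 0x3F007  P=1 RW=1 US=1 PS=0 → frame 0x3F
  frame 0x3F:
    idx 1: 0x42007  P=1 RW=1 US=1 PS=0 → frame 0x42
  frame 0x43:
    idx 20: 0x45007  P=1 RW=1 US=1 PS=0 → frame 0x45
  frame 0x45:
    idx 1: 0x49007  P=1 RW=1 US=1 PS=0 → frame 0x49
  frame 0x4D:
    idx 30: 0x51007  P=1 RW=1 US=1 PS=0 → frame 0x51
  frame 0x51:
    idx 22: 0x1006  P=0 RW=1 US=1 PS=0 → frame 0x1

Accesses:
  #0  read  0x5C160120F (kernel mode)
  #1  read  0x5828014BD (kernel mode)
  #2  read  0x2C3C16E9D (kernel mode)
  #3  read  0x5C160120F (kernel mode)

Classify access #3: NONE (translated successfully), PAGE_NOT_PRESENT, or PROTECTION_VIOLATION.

Trace:
#0 VA=0x5C160120F (r,kernel):
  [0] read 0x3D idx=23: raw=0x3E007 flags P=1 W=1 U=1 S=0
  [1] read 0x3E idx=11: raw=0x3F007 flags P=1 W=1 U=1 S=0
  [2] read 0x3F idx=1: raw=0x42007 flags P=1 W=1 U=1 S=0
  → PA=0x4220F  (3 entries read)
#1 VA=0x5828014BD (r,kernel):
  [0] read 0x3D idx=22: raw=0x43007 flags P=1 W=1 U=1 S=0
  [1] read 0x43 idx=20: raw=0x45007 flags P=1 W=1 U=1 S=0
  [2] read 0x45 idx=1: raw=0x49007 flags P=1 W=1 U=1 S=0
  → PA=0x494BD  (3 entries read)
#2 VA=0x2C3C16E9D (r,kernel):
  [0] read 0x3D idx=11: raw=0x4D007 flags P=1 W=1 U=1 S=0
  [1] read 0x4D idx=30: raw=0x51007 flags P=1 W=1 U=1 S=0
  [2] read 0x51 idx=22: raw=0x1006 flags P=0 W=1 U=1 S=0
  ✗ PAGE_NOT_PRESENT  [3 reads]
#3 VA=0x5C160120F (r,kernel):
  TLB hit vpn=0x5C1601 → PA=0x4220F

Access #3 fault: NONE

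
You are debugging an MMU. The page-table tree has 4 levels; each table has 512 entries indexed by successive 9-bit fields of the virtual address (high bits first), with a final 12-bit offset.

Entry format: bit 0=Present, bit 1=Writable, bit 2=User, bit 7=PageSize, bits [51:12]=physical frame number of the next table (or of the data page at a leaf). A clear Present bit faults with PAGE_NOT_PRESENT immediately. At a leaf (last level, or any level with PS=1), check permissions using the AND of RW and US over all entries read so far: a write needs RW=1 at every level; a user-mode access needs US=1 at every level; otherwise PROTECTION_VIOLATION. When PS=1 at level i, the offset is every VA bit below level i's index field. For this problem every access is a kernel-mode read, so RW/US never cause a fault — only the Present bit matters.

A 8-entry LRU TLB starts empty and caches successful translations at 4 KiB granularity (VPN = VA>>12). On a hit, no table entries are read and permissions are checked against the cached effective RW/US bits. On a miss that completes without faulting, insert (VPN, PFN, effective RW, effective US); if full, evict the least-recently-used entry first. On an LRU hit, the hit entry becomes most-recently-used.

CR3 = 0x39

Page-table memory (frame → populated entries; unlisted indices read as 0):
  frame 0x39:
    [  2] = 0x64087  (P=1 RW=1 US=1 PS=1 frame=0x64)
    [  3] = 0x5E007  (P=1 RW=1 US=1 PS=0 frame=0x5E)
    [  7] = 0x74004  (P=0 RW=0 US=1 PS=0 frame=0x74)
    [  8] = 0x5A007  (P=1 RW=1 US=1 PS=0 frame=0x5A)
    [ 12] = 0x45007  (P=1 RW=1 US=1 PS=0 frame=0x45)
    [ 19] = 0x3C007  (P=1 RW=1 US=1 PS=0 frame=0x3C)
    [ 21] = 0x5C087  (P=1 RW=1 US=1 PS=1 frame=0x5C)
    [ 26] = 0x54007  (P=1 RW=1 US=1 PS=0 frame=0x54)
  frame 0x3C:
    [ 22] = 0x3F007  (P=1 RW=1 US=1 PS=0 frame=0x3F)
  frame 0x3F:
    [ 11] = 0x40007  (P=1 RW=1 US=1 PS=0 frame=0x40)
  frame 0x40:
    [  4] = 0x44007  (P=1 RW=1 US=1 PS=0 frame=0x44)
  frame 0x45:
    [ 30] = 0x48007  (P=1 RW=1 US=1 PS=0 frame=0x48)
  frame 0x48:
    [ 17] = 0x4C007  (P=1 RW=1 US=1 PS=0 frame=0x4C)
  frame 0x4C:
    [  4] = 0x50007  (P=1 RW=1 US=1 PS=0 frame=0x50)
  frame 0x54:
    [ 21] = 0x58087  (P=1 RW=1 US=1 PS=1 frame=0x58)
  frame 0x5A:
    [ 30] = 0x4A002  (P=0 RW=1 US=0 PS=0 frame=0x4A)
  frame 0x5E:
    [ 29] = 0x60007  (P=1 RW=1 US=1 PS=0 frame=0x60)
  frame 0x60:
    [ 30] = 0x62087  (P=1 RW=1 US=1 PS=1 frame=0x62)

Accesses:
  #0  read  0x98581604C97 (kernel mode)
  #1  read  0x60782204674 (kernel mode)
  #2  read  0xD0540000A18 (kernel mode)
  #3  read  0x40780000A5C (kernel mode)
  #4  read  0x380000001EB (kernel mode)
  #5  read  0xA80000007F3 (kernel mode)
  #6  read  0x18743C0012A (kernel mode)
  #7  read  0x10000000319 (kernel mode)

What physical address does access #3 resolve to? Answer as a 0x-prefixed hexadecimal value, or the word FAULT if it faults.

Walk each access:
#0 VA=0x98581604C97 (r,kernel):
  L0: frame=0x39 idx=19 entry=0x3C007 [P=1 RW=1 US=1 PS=0]
  L1: frame=0x3C idx=22 entry=0x3F007 [P=1 RW=1 US=1 PS=0]
  L2: frame=0x3F idx=11 entry=0x40007 [P=1 RW=1 US=1 PS=0]
  L3: frame=0x40 idx=4 entry=0x44007 [P=1 RW=1 US=1 PS=0]
  ⇒ phys 0x44C97  [4 reads]
#1 VA=0x60782204674 (r,kernel):
  L0: frame=0x39 idx=12 entry=0x45007 [P=1 RW=1 US=1 PS=0]
  L1: frame=0x45 idx=30 entry=0x48007 [P=1 RW=1 US=1 PS=0]
  L2: frame=0x48 idx=17 entry=0x4C007 [P=1 RW=1 US=1 PS=0]
  L3: frame=0x4C idx=4 entry=0x50007 [P=1 RW=1 US=1 PS=0]
  ⇒ phys 0x50674  [4 reads]
#2 VA=0xD0540000A18 (r,kernel):
  L0: frame=0x39 idx=26 entry=0x54007 [P=1 RW=1 US=1 PS=0]
  L1: frame=0x54 idx=21 entry=0x58087 [P=1 RW=1 US=1 PS=1]
  ⇒ phys 0x58A18 (huge @L1)  [2 reads]
#3 VA=0x40780000A5C (r,kernel):
  L0: frame=0x39 idx=8 entry=0x5A007 [P=1 RW=1 US=1 PS=0]
  L1: frame=0x5A idx=30 entry=0x4A002 [P=0 RW=1 US=0 PS=0]
  → PAGE_NOT_PRESENT  (2 entries read)
#4 VA=0x380000001EB (r,kernel):
  L0: frame=0x39 idx=7 entry=0x74004 [P=0 RW=0 US=1 PS=0]
  → PAGE_NOT_PRESENT  (1 entries read)
#5 VA=0xA80000007F3 (r,kernel):
  L0: frame=0x39 idx=21 entry=0x5C087 [P=1 RW=1 US=1 PS=1]
  ⇒ phys 0x5C7F3 (huge @L0)  [1 reads]
#6 VA=0x18743C0012A (r,kernel):
  L0: frame=0x39 idx=3 entry=0x5E007 [P=1 RW=1 US=1 PS=0]
  L1: frame=0x5E idx=29 entry=0x60007 [P=1 RW=1 US=1 PS=0]
  L2: frame=0x60 idx=30 entry=0x62087 [P=1 RW=1 US=1 PS=1]
  ⇒ phys 0x6212A (huge @L2)  [3 reads]
#7 VA=0x10000000319 (r,kernel):
  L0: frame=0x39 idx=2 entry=0x64087 [P=1 RW=1 US=1 PS=1]
  ⇒ phys 0x64319 (huge @L0)  [1 reads]

Access #3 PA: FAULT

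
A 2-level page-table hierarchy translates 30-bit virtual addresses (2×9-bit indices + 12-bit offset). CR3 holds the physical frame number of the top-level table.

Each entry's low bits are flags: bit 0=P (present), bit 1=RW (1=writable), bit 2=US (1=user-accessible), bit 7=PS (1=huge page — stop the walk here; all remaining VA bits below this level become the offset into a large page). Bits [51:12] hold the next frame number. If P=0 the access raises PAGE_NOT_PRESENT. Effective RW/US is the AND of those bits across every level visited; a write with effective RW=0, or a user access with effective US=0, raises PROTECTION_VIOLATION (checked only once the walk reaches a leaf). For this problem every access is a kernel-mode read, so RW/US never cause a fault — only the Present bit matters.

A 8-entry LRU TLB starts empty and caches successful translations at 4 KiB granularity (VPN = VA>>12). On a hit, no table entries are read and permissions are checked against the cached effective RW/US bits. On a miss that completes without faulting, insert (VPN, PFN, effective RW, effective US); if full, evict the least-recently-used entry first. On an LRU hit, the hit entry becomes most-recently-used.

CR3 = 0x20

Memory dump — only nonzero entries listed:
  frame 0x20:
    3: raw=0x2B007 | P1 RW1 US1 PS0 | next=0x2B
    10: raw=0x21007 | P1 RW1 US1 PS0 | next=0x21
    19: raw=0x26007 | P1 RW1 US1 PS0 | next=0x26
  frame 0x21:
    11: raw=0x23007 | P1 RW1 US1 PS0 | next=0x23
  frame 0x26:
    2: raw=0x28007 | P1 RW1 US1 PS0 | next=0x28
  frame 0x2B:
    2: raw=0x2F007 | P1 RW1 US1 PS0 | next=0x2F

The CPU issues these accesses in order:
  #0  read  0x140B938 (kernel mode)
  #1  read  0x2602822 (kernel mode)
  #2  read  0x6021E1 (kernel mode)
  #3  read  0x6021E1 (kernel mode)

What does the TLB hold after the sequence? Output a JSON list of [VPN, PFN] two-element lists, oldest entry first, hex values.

Per-access translation:
#0 VA=0x140B938 (r,kernel):
  L0 @0x20[10] → 0x21007  P=1,RW=1,US=1,PS=0
  L1 @0x21[11] → 0x23007  P=1,RW=1,US=1,PS=0
  → PA=0x23938  (2 entries read)
#1 VA=0x2602822 (r,kernel):
  L0 @0x20[19] → 0x26007  P=1,RW=1,US=1,PS=0
  L1 @0x26[2] → 0x28007  P=1,RW=1,US=1,PS=0
  → PA=0x28822  (2 entries read)
#2 VA=0x6021E1 (r,kernel):
  L0 @0x20[3] → 0x2B007  P=1,RW=1,US=1,PS=0
  L1 @0x2B[2] → 0x2F007  P=1,RW=1,US=1,PS=0
  → PA=0x2F1E1  (2 entries read)
#3 VA=0x6021E1 (r,kernel):
  TLB hit vpn=0x602 → PA=0x2F1E1

TLB: [["0x140B", "0x23"], ["0x2602", "0x28"], ["0x602", "0x2F"]]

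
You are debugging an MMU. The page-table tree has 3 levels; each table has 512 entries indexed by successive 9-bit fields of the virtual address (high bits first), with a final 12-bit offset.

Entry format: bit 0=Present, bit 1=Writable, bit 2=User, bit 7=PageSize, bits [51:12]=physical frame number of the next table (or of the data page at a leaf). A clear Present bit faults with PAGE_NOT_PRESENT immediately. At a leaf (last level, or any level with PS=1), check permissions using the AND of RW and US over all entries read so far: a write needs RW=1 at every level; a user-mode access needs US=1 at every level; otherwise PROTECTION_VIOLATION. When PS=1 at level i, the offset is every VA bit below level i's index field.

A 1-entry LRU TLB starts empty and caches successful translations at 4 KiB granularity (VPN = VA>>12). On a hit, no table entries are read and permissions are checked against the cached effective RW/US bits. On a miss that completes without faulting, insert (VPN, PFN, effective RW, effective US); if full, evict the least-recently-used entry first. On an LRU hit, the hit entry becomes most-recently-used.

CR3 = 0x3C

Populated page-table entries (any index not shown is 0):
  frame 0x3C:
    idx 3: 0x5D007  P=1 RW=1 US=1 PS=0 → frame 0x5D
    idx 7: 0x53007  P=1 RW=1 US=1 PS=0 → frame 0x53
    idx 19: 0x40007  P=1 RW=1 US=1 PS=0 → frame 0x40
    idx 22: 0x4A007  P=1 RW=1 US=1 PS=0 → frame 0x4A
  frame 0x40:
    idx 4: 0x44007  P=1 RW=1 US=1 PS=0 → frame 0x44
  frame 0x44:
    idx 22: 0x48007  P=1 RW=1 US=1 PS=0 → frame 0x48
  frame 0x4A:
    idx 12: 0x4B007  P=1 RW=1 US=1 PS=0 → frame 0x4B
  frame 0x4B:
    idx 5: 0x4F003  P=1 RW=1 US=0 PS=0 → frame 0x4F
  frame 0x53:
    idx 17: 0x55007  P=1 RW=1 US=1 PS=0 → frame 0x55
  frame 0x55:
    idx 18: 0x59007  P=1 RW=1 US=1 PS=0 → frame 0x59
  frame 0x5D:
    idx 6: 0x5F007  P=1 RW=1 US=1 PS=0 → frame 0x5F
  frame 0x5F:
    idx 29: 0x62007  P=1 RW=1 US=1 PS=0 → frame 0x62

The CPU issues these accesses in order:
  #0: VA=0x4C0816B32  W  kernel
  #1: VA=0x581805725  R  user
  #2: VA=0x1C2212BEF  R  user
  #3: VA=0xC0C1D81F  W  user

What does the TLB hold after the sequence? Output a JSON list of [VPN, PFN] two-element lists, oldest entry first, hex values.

Trace:
#0 VA=0x4C0816B32 (w,kernel):
  L0: frame=0x3C idx=19 entry=0x40007 [P=1 RW=1 US=1 PS=0]
  L1: frame=0x40 idx=4 entry=0x44007 [P=1 RW=1 US=1 PS=0]
  L2: frame=0x44 idx=22 entry=0x48007 [P=1 RW=1 US=1 PS=0]
  → PA=0x48B32  (3 entries read)
#1 VA=0x581805725 (r,user):
  L0: frame=0x3C idx=22 entry=0x4A007 [P=1 RW=1 US=1 PS=0]
  L1: frame=0x4A idx=12 entry=0x4B007 [P=1 RW=1 US=1 PS=0]
  L2: frame=0x4B idx=5 entry=0x4F003 [P=1 RW=1 US=0 PS=0]
  → PROTECTION_VIOLATION  (3 entries read)
#2 VA=0x1C2212BEF (r,user):
  L0: frame=0x3C idx=7 entry=0x53007 [P=1 RW=1 US=1 PS=0]
  L1: frame=0x53 idx=17 entry=0x55007 [P=1 RW=1 US=1 PS=0]
  L2: frame=0x55 idx=18 entry=0x59007 [P=1 RW=1 US=1 PS=0]
  → PA=0x59BEF  (3 entries read)
#3 VA=0xC0C1D81F (w,user):
  L0: frame=0x3C idx=3 entry=0x5D007 [P=1 RW=1 US=1 PS=0]
  L1: frame=0x5D idx=6 entry=0x5F007 [P=1 RW=1 US=1 PS=0]
  L2: frame=0x5F idx=29 entry=0x62007 [P=1 RW=1 US=1 PS=0]
  → PA=0x6281F  (3 entries read)

TLB: [["0xC0C1D", "0x62"]]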